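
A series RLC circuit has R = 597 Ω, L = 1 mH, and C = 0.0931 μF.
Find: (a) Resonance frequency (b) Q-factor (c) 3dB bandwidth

Step 1 — Resonance: ω₀ = 1/√(LC) = 1/√(0.001·9.31e-08) = 1.036e+05 rad/s.
Step 2 — f₀ = ω₀/(2π) = 1.649e+04 Hz.
Step 3 — Series Q: Q = ω₀L/R = 1.036e+05·0.001/597 = 0.1736.
Step 4 — Bandwidth: Δω = ω₀/Q = 5.97e+05 rad/s; BW = Δω/(2π) = 9.502e+04 Hz.

(a) f₀ = 1.649e+04 Hz  (b) Q = 0.1736  (c) BW = 9.502e+04 Hz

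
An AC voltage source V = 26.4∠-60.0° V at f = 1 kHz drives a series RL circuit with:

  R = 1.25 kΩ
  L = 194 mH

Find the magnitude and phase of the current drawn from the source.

Step 1 — Angular frequency: ω = 2π·f = 2π·1000 = 6283 rad/s.
Step 2 — Component impedances:
  R: Z = R = 1250 Ω
  L: Z = jωL = j·6283·0.194 = 0 + j1219 Ω
Step 3 — Series combination: Z_total = R + L = 1250 + j1219 Ω = 1746∠44.3° Ω.
Step 4 — Source phasor: V = 26.4∠-60.0° V = 13.2 - j22.86 V.
Step 5 — Ohm's law: I = V / Z_total = (13.2 - j22.86) / (1250 + j1219) = -0.003729 - j0.01465 A.
Step 6 — Convert to polar: |I| = 0.01512 A, ∠I = -104.3°.

I = 0.01512∠-104.3° A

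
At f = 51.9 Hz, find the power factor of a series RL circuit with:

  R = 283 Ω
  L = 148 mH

Step 1 — Angular frequency: ω = 2π·f = 2π·51.9 = 326.1 rad/s.
Step 2 — Component impedances:
  R: Z = R = 283 Ω
  L: Z = jωL = j·326.1·0.148 = 0 + j48.26 Ω
Step 3 — Series combination: Z_total = R + L = 283 + j48.26 Ω = 287.1∠9.7° Ω.
Step 4 — Power factor: PF = cos(φ) = Re(Z)/|Z| = 283/287.09 = 0.9858.
Step 5 — Type: Im(Z) = 48.26 ⇒ lagging (phase φ = 9.7°).

PF = 0.9858 (lagging, φ = 9.7°)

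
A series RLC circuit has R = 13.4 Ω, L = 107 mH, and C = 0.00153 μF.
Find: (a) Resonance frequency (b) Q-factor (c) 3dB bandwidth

Step 1 — Resonance: ω₀ = 1/√(LC) = 1/√(0.107·1.53e-09) = 7.816e+04 rad/s.
Step 2 — f₀ = ω₀/(2π) = 1.244e+04 Hz.
Step 3 — Series Q: Q = ω₀L/R = 7.816e+04·0.107/13.4 = 624.1.
Step 4 — Bandwidth: Δω = ω₀/Q = 125.2 rad/s; BW = Δω/(2π) = 19.93 Hz.

(a) f₀ = 1.244e+04 Hz  (b) Q = 624.1  (c) BW = 19.93 Hz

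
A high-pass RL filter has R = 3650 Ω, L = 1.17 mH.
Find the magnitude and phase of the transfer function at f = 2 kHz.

Step 1 — Angular frequency: ω = 2π·2000 = 1.257e+04 rad/s.
Step 2 — Transfer function: H(jω) = jωL/(R + jωL).
Step 3 — Numerator jωL = j·14.7; denominator R + jωL = 3650 + j14.7.
Step 4 — H = 1.623e-05 + j0.004028.
Step 5 — Magnitude: |H| = 0.004028 (-47.9 dB); phase: φ = 89.8°.

|H| = 0.004028 (-47.9 dB), φ = 89.8°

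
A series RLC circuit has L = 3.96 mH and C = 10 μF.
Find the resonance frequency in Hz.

Step 1 — Resonance condition Im(Z)=0 gives ω₀ = 1/√(LC).
Step 2 — ω₀ = 1/√(0.00396·1e-05) = 5025 rad/s.
Step 3 — f₀ = ω₀/(2π) = 799.8 Hz.

f₀ = 799.8 Hz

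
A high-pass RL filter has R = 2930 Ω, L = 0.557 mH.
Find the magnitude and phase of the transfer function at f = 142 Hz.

Step 1 — Angular frequency: ω = 2π·142 = 892.2 rad/s.
Step 2 — Transfer function: H(jω) = jωL/(R + jωL).
Step 3 — Numerator jωL = j·0.497; denominator R + jωL = 2930 + j0.497.
Step 4 — H = 2.877e-08 + j0.0001696.
Step 5 — Magnitude: |H| = 0.0001696 (-75.4 dB); phase: φ = 90.0°.

|H| = 0.0001696 (-75.4 dB), φ = 90.0°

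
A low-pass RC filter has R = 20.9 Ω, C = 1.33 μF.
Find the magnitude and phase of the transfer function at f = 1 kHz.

Step 1 — Angular frequency: ω = 2π·1000 = 6283 rad/s.
Step 2 — Transfer function: H(jω) = 1/(1 + jωRC).
Step 3 — Denominator: 1 + jωRC = 1 + j·6283·20.9·1.33e-06 = 1 + j0.1747.
Step 4 — H = 0.9704 - j0.1695.
Step 5 — Magnitude: |H| = 0.9851 (-0.1 dB); phase: φ = -9.9°.

|H| = 0.9851 (-0.1 dB), φ = -9.9°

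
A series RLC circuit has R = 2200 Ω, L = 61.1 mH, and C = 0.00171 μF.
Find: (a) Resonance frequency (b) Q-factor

Step 1 — Resonance condition Im(Z)=0 gives ω₀ = 1/√(LC).
Step 2 — ω₀ = 1/√(0.0611·1.71e-09) = 9.783e+04 rad/s.
Step 3 — f₀ = ω₀/(2π) = 1.557e+04 Hz.
Step 4 — Series Q: Q = ω₀L/R = 9.783e+04·0.0611/2200 = 2.717.

(a) f₀ = 1.557e+04 Hz  (b) Q = 2.717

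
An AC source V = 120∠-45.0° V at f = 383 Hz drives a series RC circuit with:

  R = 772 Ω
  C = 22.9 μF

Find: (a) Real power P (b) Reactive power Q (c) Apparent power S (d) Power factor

Step 1 — Angular frequency: ω = 2π·f = 2π·383 = 2406 rad/s.
Step 2 — Component impedances:
  R: Z = R = 772 Ω
  C: Z = 1/(jωC) = -j/(ω·C) = 0 - j18.15 Ω
Step 3 — Series combination: Z_total = R + C = 772 - j18.15 Ω = 772.2∠-1.3° Ω.
Step 4 — Source phasor: V = 120∠-45.0° V = 84.85 - j84.85 V.
Step 5 — Current: I = V / Z = 0.1124 - j0.1073 A = 0.1554∠-43.7° A.
Step 6 — Complex power: S = V·I* = 18.64 - j0.4382 VA.
Step 7 — Real power: P = Re(S) = 18.64 W.
Step 8 — Reactive power: Q = Im(S) = -0.4382 VAR.
Step 9 — Apparent power: |S| = 18.65 VA.
Step 10 — Power factor: PF = P/|S| = 0.9997 (leading).

(a) P = 18.64 W  (b) Q = -0.4382 VAR  (c) S = 18.65 VA  (d) PF = 0.9997 (leading)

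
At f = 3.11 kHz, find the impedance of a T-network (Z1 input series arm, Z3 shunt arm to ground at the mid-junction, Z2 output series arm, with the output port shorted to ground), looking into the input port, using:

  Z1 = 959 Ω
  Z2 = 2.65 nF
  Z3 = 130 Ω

Step 1 — Angular frequency: ω = 2π·f = 2π·3110 = 1.954e+04 rad/s.
Step 2 — Component impedances:
  Z1: Z = R = 959 Ω
  Z2: Z = 1/(jωC) = -j/(ω·C) = 0 - j1.931e+04 Ω
  Z3: Z = R = 130 Ω
Step 3 — With the output port shorted to ground, the output series arm Z2 runs from the junction to ground; the shunt arm Z3 also runs from the junction to ground. They appear in parallel: Z3 || Z2 = 130 - j0.8751 Ω.
Step 4 — Series with input arm Z1: Z_in = Z1 + (Z3 || Z2) = 1089 - j0.8751 Ω = 1089∠-0.0° Ω.

Z = 1089 - j0.8751 Ω = 1089∠-0.0° Ω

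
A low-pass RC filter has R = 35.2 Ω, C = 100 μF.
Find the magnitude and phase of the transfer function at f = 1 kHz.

Step 1 — Angular frequency: ω = 2π·1000 = 6283 rad/s.
Step 2 — Transfer function: H(jω) = 1/(1 + jωRC).
Step 3 — Denominator: 1 + jωRC = 1 + j·6283·35.2·0.0001 = 1 + j22.12.
Step 4 — H = 0.00204 - j0.04512.
Step 5 — Magnitude: |H| = 0.04517 (-26.9 dB); phase: φ = -87.4°.

|H| = 0.04517 (-26.9 dB), φ = -87.4°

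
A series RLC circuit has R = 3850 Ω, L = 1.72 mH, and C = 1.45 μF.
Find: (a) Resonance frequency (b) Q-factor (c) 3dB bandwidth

Step 1 — Resonance condition Im(Z)=0 gives ω₀ = 1/√(LC).
Step 2 — ω₀ = 1/√(0.00172·1.45e-06) = 2.002e+04 rad/s.
Step 3 — f₀ = ω₀/(2π) = 3187 Hz.
Step 4 — Series Q: Q = ω₀L/R = 2.002e+04·0.00172/3850 = 0.008946.
Step 5 — 3dB bandwidth: Δω = ω₀/Q = 2.238e+06 rad/s; BW = Δω/(2π) = 3.562e+05 Hz.

(a) f₀ = 3187 Hz  (b) Q = 0.008946  (c) BW = 3.562e+05 Hz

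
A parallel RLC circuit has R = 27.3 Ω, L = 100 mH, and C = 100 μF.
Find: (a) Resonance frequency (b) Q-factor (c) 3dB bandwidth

Step 1 — Resonance: ω₀ = 1/√(LC) = 1/√(0.1·0.0001) = 316.2 rad/s.
Step 2 — f₀ = ω₀/(2π) = 50.33 Hz.
Step 3 — Parallel Q: Q = R/(ω₀L) = 27.3/(316.2·0.1) = 0.8633.
Step 4 — Bandwidth: Δω = ω₀/Q = 366.3 rad/s; BW = Δω/(2π) = 58.3 Hz.

(a) f₀ = 50.33 Hz  (b) Q = 0.8633  (c) BW = 58.3 Hz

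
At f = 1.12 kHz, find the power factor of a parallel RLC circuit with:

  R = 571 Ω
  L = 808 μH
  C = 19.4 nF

Step 1 — Angular frequency: ω = 2π·f = 2π·1120 = 7037 rad/s.
Step 2 — Component impedances:
  R: Z = R = 571 Ω
  L: Z = jωL = j·7037·0.000808 = 0 + j5.686 Ω
  C: Z = 1/(jωC) = -j/(ω·C) = 0 - j7325 Ω
Step 3 — Parallel combination: 1/Z_total = 1/R + 1/L + 1/C; Z_total = 0.0567 + j5.69 Ω = 5.69∠89.4° Ω.
Step 4 — Power factor: PF = cos(φ) = Re(Z)/|Z| = 0.0567/5.69 = 0.009965.
Step 5 — Type: Im(Z) = 5.69 ⇒ lagging (phase φ = 89.4°).

PF = 0.009965 (lagging, φ = 89.4°)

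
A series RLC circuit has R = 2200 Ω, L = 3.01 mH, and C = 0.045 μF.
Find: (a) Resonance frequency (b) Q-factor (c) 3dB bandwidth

Step 1 — Resonance: ω₀ = 1/√(LC) = 1/√(0.00301·4.5e-08) = 8.592e+04 rad/s.
Step 2 — f₀ = ω₀/(2π) = 1.368e+04 Hz.
Step 3 — Series Q: Q = ω₀L/R = 8.592e+04·0.00301/2200 = 0.1176.
Step 4 — Bandwidth: Δω = ω₀/Q = 7.309e+05 rad/s; BW = Δω/(2π) = 1.163e+05 Hz.

(a) f₀ = 1.368e+04 Hz  (b) Q = 0.1176  (c) BW = 1.163e+05 Hz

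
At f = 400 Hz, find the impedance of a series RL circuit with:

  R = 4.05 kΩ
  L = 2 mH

Step 1 — Angular frequency: ω = 2π·f = 2π·400 = 2513 rad/s.
Step 2 — Component impedances:
  R: Z = R = 4050 Ω
  L: Z = jωL = j·2513·0.002 = 0 + j5.027 Ω
Step 3 — Series combination: Z_total = R + L = 4050 + j5.027 Ω = 4050∠0.1° Ω.

Z = 4050 + j5.027 Ω = 4050∠0.1° Ω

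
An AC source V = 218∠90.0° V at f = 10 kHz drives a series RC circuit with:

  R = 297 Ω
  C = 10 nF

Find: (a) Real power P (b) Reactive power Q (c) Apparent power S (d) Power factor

Step 1 — Angular frequency: ω = 2π·f = 2π·1e+04 = 6.283e+04 rad/s.
Step 2 — Component impedances:
  R: Z = R = 297 Ω
  C: Z = 1/(jωC) = -j/(ω·C) = 0 - j1592 Ω
Step 3 — Series combination: Z_total = R + C = 297 - j1592 Ω = 1619∠-79.4° Ω.
Step 4 — Source phasor: V = 218∠90.0° V = 0 + j218 V.
Step 5 — Current: I = V / Z = -0.1324 + j0.0247 A = 0.1346∠169.4° A.
Step 6 — Complex power: S = V·I* = 5.385 - j28.86 VA.
Step 7 — Real power: P = Re(S) = 5.385 W.
Step 8 — Reactive power: Q = Im(S) = -28.86 VAR.
Step 9 — Apparent power: |S| = 29.35 VA.
Step 10 — Power factor: PF = P/|S| = 0.1834 (leading).

(a) P = 5.385 W  (b) Q = -28.86 VAR  (c) S = 29.35 VA  (d) PF = 0.1834 (leading)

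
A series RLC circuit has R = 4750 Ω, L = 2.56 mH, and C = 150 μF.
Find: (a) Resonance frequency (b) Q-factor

Step 1 — Resonance condition Im(Z)=0 gives ω₀ = 1/√(LC).
Step 2 — ω₀ = 1/√(0.00256·0.00015) = 1614 rad/s.
Step 3 — f₀ = ω₀/(2π) = 256.8 Hz.
Step 4 — Series Q: Q = ω₀L/R = 1614·0.00256/4750 = 0.0008697.

(a) f₀ = 256.8 Hz  (b) Q = 0.0008697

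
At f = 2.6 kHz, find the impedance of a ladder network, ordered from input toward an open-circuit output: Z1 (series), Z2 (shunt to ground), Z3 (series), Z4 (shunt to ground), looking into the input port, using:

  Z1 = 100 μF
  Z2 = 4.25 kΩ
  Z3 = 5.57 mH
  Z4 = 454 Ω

Step 1 — Angular frequency: ω = 2π·f = 2π·2600 = 1.634e+04 rad/s.
Step 2 — Component impedances:
  Z1: Z = 1/(jωC) = -j/(ω·C) = 0 - j0.6121 Ω
  Z2: Z = R = 4250 Ω
  Z3: Z = jωL = j·1.634e+04·0.00557 = 0 + j90.99 Ω
  Z4: Z = R = 454 Ω
Step 3 — Ladder network (open output): work backward from the far end, alternating series and parallel combinations. Z_in = 411.6 + j73.64 Ω = 418.2∠10.1° Ω.

Z = 411.6 + j73.64 Ω = 418.2∠10.1° Ω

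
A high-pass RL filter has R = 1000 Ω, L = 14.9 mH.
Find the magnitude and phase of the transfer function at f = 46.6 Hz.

Step 1 — Angular frequency: ω = 2π·46.6 = 292.8 rad/s.
Step 2 — Transfer function: H(jω) = jωL/(R + jωL).
Step 3 — Numerator jωL = j·4.363; denominator R + jωL = 1000 + j4.363.
Step 4 — H = 1.903e-05 + j0.004363.
Step 5 — Magnitude: |H| = 0.004363 (-47.2 dB); phase: φ = 89.8°.

|H| = 0.004363 (-47.2 dB), φ = 89.8°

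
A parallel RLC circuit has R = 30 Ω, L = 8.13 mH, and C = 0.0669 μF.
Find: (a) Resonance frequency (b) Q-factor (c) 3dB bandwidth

Step 1 — Resonance: ω₀ = 1/√(LC) = 1/√(0.00813·6.69e-08) = 4.288e+04 rad/s.
Step 2 — f₀ = ω₀/(2π) = 6824 Hz.
Step 3 — Parallel Q: Q = R/(ω₀L) = 30/(4.288e+04·0.00813) = 0.08606.
Step 4 — Bandwidth: Δω = ω₀/Q = 4.983e+05 rad/s; BW = Δω/(2π) = 7.93e+04 Hz.

(a) f₀ = 6824 Hz  (b) Q = 0.08606  (c) BW = 7.93e+04 Hz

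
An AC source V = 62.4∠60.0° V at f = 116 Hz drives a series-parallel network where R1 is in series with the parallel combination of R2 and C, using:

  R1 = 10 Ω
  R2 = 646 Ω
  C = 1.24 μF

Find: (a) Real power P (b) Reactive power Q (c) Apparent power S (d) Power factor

Step 1 — Angular frequency: ω = 2π·f = 2π·116 = 728.8 rad/s.
Step 2 — Component impedances:
  R1: Z = R = 10 Ω
  R2: Z = R = 646 Ω
  C: Z = 1/(jωC) = -j/(ω·C) = 0 - j1106 Ω
Step 3 — Parallel branch: R2 || C = 1/(1/R2 + 1/C) = 481.8 - j281.3 Ω.
Step 4 — Series with R1: Z_total = R1 + (R2 || C) = 491.8 - j281.3 Ω = 566.5∠-29.8° Ω.
Step 5 — Source phasor: V = 62.4∠60.0° V = 31.2 + j54.04 V.
Step 6 — Current: I = V / Z = 0.0004458 + j0.1101 A = 0.1101∠89.8° A.
Step 7 — Complex power: S = V·I* = 5.966 - j3.412 VA.
Step 8 — Real power: P = Re(S) = 5.966 W.
Step 9 — Reactive power: Q = Im(S) = -3.412 VAR.
Step 10 — Apparent power: |S| = 6.873 VA.
Step 11 — Power factor: PF = P/|S| = 0.868 (leading).

(a) P = 5.966 W  (b) Q = -3.412 VAR  (c) S = 6.873 VA  (d) PF = 0.868 (leading)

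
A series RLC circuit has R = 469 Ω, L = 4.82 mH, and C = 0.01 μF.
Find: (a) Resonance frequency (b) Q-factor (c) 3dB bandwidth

Step 1 — Resonance condition Im(Z)=0 gives ω₀ = 1/√(LC).
Step 2 — ω₀ = 1/√(0.00482·1e-08) = 1.44e+05 rad/s.
Step 3 — f₀ = ω₀/(2π) = 2.292e+04 Hz.
Step 4 — Series Q: Q = ω₀L/R = 1.44e+05·0.00482/469 = 1.48.
Step 5 — 3dB bandwidth: Δω = ω₀/Q = 9.73e+04 rad/s; BW = Δω/(2π) = 1.549e+04 Hz.

(a) f₀ = 2.292e+04 Hz  (b) Q = 1.48  (c) BW = 1.549e+04 Hz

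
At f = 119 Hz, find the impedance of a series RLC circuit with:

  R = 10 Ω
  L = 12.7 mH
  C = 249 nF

Step 1 — Angular frequency: ω = 2π·f = 2π·119 = 747.7 rad/s.
Step 2 — Component impedances:
  R: Z = R = 10 Ω
  L: Z = jωL = j·747.7·0.0127 = 0 + j9.496 Ω
  C: Z = 1/(jωC) = -j/(ω·C) = 0 - j5371 Ω
Step 3 — Series combination: Z_total = R + L + C = 10 - j5362 Ω = 5362∠-89.9° Ω.

Z = 10 - j5362 Ω = 5362∠-89.9° Ω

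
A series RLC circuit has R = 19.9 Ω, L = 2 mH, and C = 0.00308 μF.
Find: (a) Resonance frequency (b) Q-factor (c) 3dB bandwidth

Step 1 — Resonance condition Im(Z)=0 gives ω₀ = 1/√(LC).
Step 2 — ω₀ = 1/√(0.002·3.08e-09) = 4.029e+05 rad/s.
Step 3 — f₀ = ω₀/(2π) = 6.413e+04 Hz.
Step 4 — Series Q: Q = ω₀L/R = 4.029e+05·0.002/19.9 = 40.49.
Step 5 — 3dB bandwidth: Δω = ω₀/Q = 9950 rad/s; BW = Δω/(2π) = 1584 Hz.

(a) f₀ = 6.413e+04 Hz  (b) Q = 40.49  (c) BW = 1584 Hz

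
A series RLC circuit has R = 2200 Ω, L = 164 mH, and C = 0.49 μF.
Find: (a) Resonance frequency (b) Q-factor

Step 1 — Resonance condition Im(Z)=0 gives ω₀ = 1/√(LC).
Step 2 — ω₀ = 1/√(0.164·4.9e-07) = 3528 rad/s.
Step 3 — f₀ = ω₀/(2π) = 561.4 Hz.
Step 4 — Series Q: Q = ω₀L/R = 3528·0.164/2200 = 0.263.

(a) f₀ = 561.4 Hz  (b) Q = 0.263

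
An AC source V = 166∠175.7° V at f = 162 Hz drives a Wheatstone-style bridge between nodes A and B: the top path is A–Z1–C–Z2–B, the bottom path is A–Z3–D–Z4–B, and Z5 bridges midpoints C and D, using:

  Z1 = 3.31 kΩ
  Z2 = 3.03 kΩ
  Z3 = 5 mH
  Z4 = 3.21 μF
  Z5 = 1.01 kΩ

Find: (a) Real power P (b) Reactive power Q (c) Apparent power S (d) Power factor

Step 1 — Angular frequency: ω = 2π·f = 2π·162 = 1018 rad/s.
Step 2 — Component impedances:
  Z1: Z = R = 3310 Ω
  Z2: Z = R = 3030 Ω
  Z3: Z = jωL = j·1018·0.005 = 0 + j5.089 Ω
  Z4: Z = 1/(jωC) = -j/(ω·C) = 0 - j306.1 Ω
  Z5: Z = R = 1010 Ω
Step 3 — Bridge requires nodal analysis (the Z5 bridge couples midpoints C and D, so the two paths cannot be reduced to a simple series/parallel combination). Setting node B to ground and injecting 1 A at node A, the 3-node admittance system at A, C, D solves to V_A = Z_AB = 24.28 - j299 Ω = 300∠-85.4° Ω.
Step 4 — Source phasor: V = 166∠175.7° V = -165.5 + j12.45 V.
Step 5 — Current: I = V / Z = -0.08602 - j0.5466 A = 0.5533∠-98.9° A.
Step 6 — Complex power: S = V·I* = 7.435 - j91.55 VA.
Step 7 — Real power: P = Re(S) = 7.435 W.
Step 8 — Reactive power: Q = Im(S) = -91.55 VAR.
Step 9 — Apparent power: |S| = 91.85 VA.
Step 10 — Power factor: PF = P/|S| = 0.08094 (leading).

(a) P = 7.435 W  (b) Q = -91.55 VAR  (c) S = 91.85 VA  (d) PF = 0.08094 (leading)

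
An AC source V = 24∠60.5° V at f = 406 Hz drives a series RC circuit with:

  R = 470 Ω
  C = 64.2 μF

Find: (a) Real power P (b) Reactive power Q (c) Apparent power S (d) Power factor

Step 1 — Angular frequency: ω = 2π·f = 2π·406 = 2551 rad/s.
Step 2 — Component impedances:
  R: Z = R = 470 Ω
  C: Z = 1/(jωC) = -j/(ω·C) = 0 - j6.106 Ω
Step 3 — Series combination: Z_total = R + C = 470 - j6.106 Ω = 470∠-0.7° Ω.
Step 4 — Source phasor: V = 24∠60.5° V = 11.82 + j20.89 V.
Step 5 — Current: I = V / Z = 0.02456 + j0.04476 A = 0.05106∠61.2° A.
Step 6 — Complex power: S = V·I* = 1.225 - j0.01592 VA.
Step 7 — Real power: P = Re(S) = 1.225 W.
Step 8 — Reactive power: Q = Im(S) = -0.01592 VAR.
Step 9 — Apparent power: |S| = 1.225 VA.
Step 10 — Power factor: PF = P/|S| = 0.9999 (leading).

(a) P = 1.225 W  (b) Q = -0.01592 VAR  (c) S = 1.225 VA  (d) PF = 0.9999 (leading)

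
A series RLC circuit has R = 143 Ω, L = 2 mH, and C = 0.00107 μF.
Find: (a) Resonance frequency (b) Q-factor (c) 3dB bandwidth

Step 1 — Resonance: ω₀ = 1/√(LC) = 1/√(0.002·1.07e-09) = 6.836e+05 rad/s.
Step 2 — f₀ = ω₀/(2π) = 1.088e+05 Hz.
Step 3 — Series Q: Q = ω₀L/R = 6.836e+05·0.002/143 = 9.561.
Step 4 — Bandwidth: Δω = ω₀/Q = 7.15e+04 rad/s; BW = Δω/(2π) = 1.138e+04 Hz.

(a) f₀ = 1.088e+05 Hz  (b) Q = 9.561  (c) BW = 1.138e+04 Hz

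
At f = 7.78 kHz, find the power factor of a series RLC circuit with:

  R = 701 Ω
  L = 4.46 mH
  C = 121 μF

Step 1 — Angular frequency: ω = 2π·f = 2π·7780 = 4.888e+04 rad/s.
Step 2 — Component impedances:
  R: Z = R = 701 Ω
  L: Z = jωL = j·4.888e+04·0.00446 = 0 + j218 Ω
  C: Z = 1/(jωC) = -j/(ω·C) = 0 - j0.1691 Ω
Step 3 — Series combination: Z_total = R + L + C = 701 + j217.8 Ω = 734.1∠17.3° Ω.
Step 4 — Power factor: PF = cos(φ) = Re(Z)/|Z| = 701/734.1 = 0.9549.
Step 5 — Type: Im(Z) = 217.8 ⇒ lagging (phase φ = 17.3°).

PF = 0.9549 (lagging, φ = 17.3°)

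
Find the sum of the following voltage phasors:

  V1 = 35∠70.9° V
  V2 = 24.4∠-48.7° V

Step 1 — Convert each phasor to rectangular form:
  V1 = 35·(cos(70.9°) + j·sin(70.9°)) = 11.45 + j33.07 V
  V2 = 24.4·(cos(-48.7°) + j·sin(-48.7°)) = 16.1 - j18.33 V
Step 2 — Sum components: V_total = 27.56 + j14.74 V.
Step 3 — Convert to polar: |V_total| = 31.25 V, ∠V_total = 28.1°.

V_total = 31.25∠28.1° V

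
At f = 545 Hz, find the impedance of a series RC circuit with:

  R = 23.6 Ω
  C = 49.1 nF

Step 1 — Angular frequency: ω = 2π·f = 2π·545 = 3424 rad/s.
Step 2 — Component impedances:
  R: Z = R = 23.6 Ω
  C: Z = 1/(jωC) = -j/(ω·C) = 0 - j5948 Ω
Step 3 — Series combination: Z_total = R + C = 23.6 - j5948 Ω = 5948∠-89.8° Ω.

Z = 23.6 - j5948 Ω = 5948∠-89.8° Ω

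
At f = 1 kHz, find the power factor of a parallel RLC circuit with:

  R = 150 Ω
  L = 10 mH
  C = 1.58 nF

Step 1 — Angular frequency: ω = 2π·f = 2π·1000 = 6283 rad/s.
Step 2 — Component impedances:
  R: Z = R = 150 Ω
  L: Z = jωL = j·6283·0.01 = 0 + j62.83 Ω
  C: Z = 1/(jωC) = -j/(ω·C) = 0 - j1.007e+05 Ω
Step 3 — Parallel combination: 1/Z_total = 1/R + 1/L + 1/C; Z_total = 22.41 + j53.48 Ω = 57.98∠67.3° Ω.
Step 4 — Power factor: PF = cos(φ) = Re(Z)/|Z| = 22.414/57.984 = 0.3866.
Step 5 — Type: Im(Z) = 53.48 ⇒ lagging (phase φ = 67.3°).

PF = 0.3866 (lagging, φ = 67.3°)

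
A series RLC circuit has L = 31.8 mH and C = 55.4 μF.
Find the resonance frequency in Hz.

Step 1 — Resonance condition Im(Z)=0 gives ω₀ = 1/√(LC).
Step 2 — ω₀ = 1/√(0.0318·5.54e-05) = 753.4 rad/s.
Step 3 — f₀ = ω₀/(2π) = 119.9 Hz.

f₀ = 119.9 Hz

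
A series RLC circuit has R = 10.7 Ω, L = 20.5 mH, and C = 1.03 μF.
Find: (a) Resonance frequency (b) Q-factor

Step 1 — Resonance condition Im(Z)=0 gives ω₀ = 1/√(LC).
Step 2 — ω₀ = 1/√(0.0205·1.03e-06) = 6882 rad/s.
Step 3 — f₀ = ω₀/(2π) = 1095 Hz.
Step 4 — Series Q: Q = ω₀L/R = 6882·0.0205/10.7 = 13.18.

(a) f₀ = 1095 Hz  (b) Q = 13.18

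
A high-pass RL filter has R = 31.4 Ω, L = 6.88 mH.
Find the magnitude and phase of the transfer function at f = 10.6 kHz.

Step 1 — Angular frequency: ω = 2π·1.06e+04 = 6.66e+04 rad/s.
Step 2 — Transfer function: H(jω) = jωL/(R + jωL).
Step 3 — Numerator jωL = j·458.2; denominator R + jωL = 31.4 + j458.2.
Step 4 — H = 0.9953 + j0.06821.
Step 5 — Magnitude: |H| = 0.9977 (-0.0 dB); phase: φ = 3.9°.

|H| = 0.9977 (-0.0 dB), φ = 3.9°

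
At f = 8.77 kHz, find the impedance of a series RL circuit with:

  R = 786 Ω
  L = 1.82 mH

Step 1 — Angular frequency: ω = 2π·f = 2π·8770 = 5.51e+04 rad/s.
Step 2 — Component impedances:
  R: Z = R = 786 Ω
  L: Z = jωL = j·5.51e+04·0.00182 = 0 + j100.3 Ω
Step 3 — Series combination: Z_total = R + L = 786 + j100.3 Ω = 792.4∠7.3° Ω.

Z = 786 + j100.3 Ω = 792.4∠7.3° Ω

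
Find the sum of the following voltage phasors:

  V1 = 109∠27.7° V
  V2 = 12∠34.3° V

Step 1 — Convert each phasor to rectangular form:
  V1 = 109·(cos(27.7°) + j·sin(27.7°)) = 96.51 + j50.67 V
  V2 = 12·(cos(34.3°) + j·sin(34.3°)) = 9.913 + j6.762 V
Step 2 — Sum components: V_total = 106.4 + j57.43 V.
Step 3 — Convert to polar: |V_total| = 120.9 V, ∠V_total = 28.4°.

V_total = 120.9∠28.4° V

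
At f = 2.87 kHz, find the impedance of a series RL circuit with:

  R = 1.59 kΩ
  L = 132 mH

Step 1 — Angular frequency: ω = 2π·f = 2π·2870 = 1.803e+04 rad/s.
Step 2 — Component impedances:
  R: Z = R = 1590 Ω
  L: Z = jωL = j·1.803e+04·0.132 = 0 + j2380 Ω
Step 3 — Series combination: Z_total = R + L = 1590 + j2380 Ω = 2863∠56.3° Ω.

Z = 1590 + j2380 Ω = 2863∠56.3° Ω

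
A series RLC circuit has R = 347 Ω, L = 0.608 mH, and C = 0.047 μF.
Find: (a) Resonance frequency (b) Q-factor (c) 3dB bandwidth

Step 1 — Resonance: ω₀ = 1/√(LC) = 1/√(0.000608·4.7e-08) = 1.871e+05 rad/s.
Step 2 — f₀ = ω₀/(2π) = 2.977e+04 Hz.
Step 3 — Series Q: Q = ω₀L/R = 1.871e+05·0.000608/347 = 0.3278.
Step 4 — Bandwidth: Δω = ω₀/Q = 5.707e+05 rad/s; BW = Δω/(2π) = 9.083e+04 Hz.

(a) f₀ = 2.977e+04 Hz  (b) Q = 0.3278  (c) BW = 9.083e+04 Hz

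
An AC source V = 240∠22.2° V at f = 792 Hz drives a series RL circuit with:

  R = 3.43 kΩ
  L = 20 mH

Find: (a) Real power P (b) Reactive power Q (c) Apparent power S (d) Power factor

Step 1 — Angular frequency: ω = 2π·f = 2π·792 = 4976 rad/s.
Step 2 — Component impedances:
  R: Z = R = 3430 Ω
  L: Z = jωL = j·4976·0.02 = 0 + j99.53 Ω
Step 3 — Series combination: Z_total = R + L = 3430 + j99.53 Ω = 3431∠1.7° Ω.
Step 4 — Source phasor: V = 240∠22.2° V = 222.2 + j90.68 V.
Step 5 — Current: I = V / Z = 0.0655 + j0.02454 A = 0.06994∠20.5° A.
Step 6 — Complex power: S = V·I* = 16.78 + j0.4869 VA.
Step 7 — Real power: P = Re(S) = 16.78 W.
Step 8 — Reactive power: Q = Im(S) = 0.4869 VAR.
Step 9 — Apparent power: |S| = 16.79 VA.
Step 10 — Power factor: PF = P/|S| = 0.9996 (lagging).

(a) P = 16.78 W  (b) Q = 0.4869 VAR  (c) S = 16.79 VA  (d) PF = 0.9996 (lagging)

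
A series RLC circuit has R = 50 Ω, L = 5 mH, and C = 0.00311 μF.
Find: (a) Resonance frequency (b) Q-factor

Step 1 — Resonance condition Im(Z)=0 gives ω₀ = 1/√(LC).
Step 2 — ω₀ = 1/√(0.005·3.11e-09) = 2.536e+05 rad/s.
Step 3 — f₀ = ω₀/(2π) = 4.036e+04 Hz.
Step 4 — Series Q: Q = ω₀L/R = 2.536e+05·0.005/50 = 25.36.

(a) f₀ = 4.036e+04 Hz  (b) Q = 25.36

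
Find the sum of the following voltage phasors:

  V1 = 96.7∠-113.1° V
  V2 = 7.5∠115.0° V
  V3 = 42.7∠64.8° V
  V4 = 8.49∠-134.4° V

Step 1 — Convert each phasor to rectangular form:
  V1 = 96.7·(cos(-113.1°) + j·sin(-113.1°)) = -37.94 - j88.95 V
  V2 = 7.5·(cos(115.0°) + j·sin(115.0°)) = -3.17 + j6.797 V
  V3 = 42.7·(cos(64.8°) + j·sin(64.8°)) = 18.18 + j38.64 V
  V4 = 8.49·(cos(-134.4°) + j·sin(-134.4°)) = -5.94 - j6.066 V
Step 2 — Sum components: V_total = -28.87 - j49.58 V.
Step 3 — Convert to polar: |V_total| = 57.37 V, ∠V_total = -120.2°.

V_total = 57.37∠-120.2° V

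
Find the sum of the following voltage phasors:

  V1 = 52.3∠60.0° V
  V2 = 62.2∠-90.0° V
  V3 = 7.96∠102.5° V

Step 1 — Convert each phasor to rectangular form:
  V1 = 52.3·(cos(60.0°) + j·sin(60.0°)) = 26.15 + j45.29 V
  V2 = 62.2·(cos(-90.0°) + j·sin(-90.0°)) = 0 - j62.2 V
  V3 = 7.96·(cos(102.5°) + j·sin(102.5°)) = -1.723 + j7.771 V
Step 2 — Sum components: V_total = 24.43 - j9.136 V.
Step 3 — Convert to polar: |V_total| = 26.08 V, ∠V_total = -20.5°.

V_total = 26.08∠-20.5° V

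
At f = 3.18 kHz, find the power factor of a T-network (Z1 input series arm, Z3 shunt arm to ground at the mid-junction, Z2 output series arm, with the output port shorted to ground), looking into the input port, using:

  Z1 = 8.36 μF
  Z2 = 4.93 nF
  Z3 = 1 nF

Step 1 — Angular frequency: ω = 2π·f = 2π·3180 = 1.998e+04 rad/s.
Step 2 — Component impedances:
  Z1: Z = 1/(jωC) = -j/(ω·C) = 0 - j5.987 Ω
  Z2: Z = 1/(jωC) = -j/(ω·C) = 0 - j1.015e+04 Ω
  Z3: Z = 1/(jωC) = -j/(ω·C) = 0 - j5.005e+04 Ω
Step 3 — With the output port shorted to ground, the output series arm Z2 runs from the junction to ground; the shunt arm Z3 also runs from the junction to ground. They appear in parallel: Z3 || Z2 = 0 - j8440 Ω.
Step 4 — Series with input arm Z1: Z_in = Z1 + (Z3 || Z2) = 0 - j8446 Ω = 8446∠-90.0° Ω.
Step 5 — Power factor: PF = cos(φ) = Re(Z)/|Z| = 0/8446 = 0.
Step 6 — Type: Im(Z) = -8446 ⇒ leading (phase φ = -90.0°).

PF = 0 (leading, φ = -90.0°)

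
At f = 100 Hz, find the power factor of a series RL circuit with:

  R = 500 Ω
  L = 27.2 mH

Step 1 — Angular frequency: ω = 2π·f = 2π·100 = 628.3 rad/s.
Step 2 — Component impedances:
  R: Z = R = 500 Ω
  L: Z = jωL = j·628.3·0.0272 = 0 + j17.09 Ω
Step 3 — Series combination: Z_total = R + L = 500 + j17.09 Ω = 500.3∠2.0° Ω.
Step 4 — Power factor: PF = cos(φ) = Re(Z)/|Z| = 500/500.3 = 0.9994.
Step 5 — Type: Im(Z) = 17.09 ⇒ lagging (phase φ = 2.0°).

PF = 0.9994 (lagging, φ = 2.0°)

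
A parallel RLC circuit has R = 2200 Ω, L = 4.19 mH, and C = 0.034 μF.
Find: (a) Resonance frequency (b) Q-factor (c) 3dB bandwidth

Step 1 — Resonance: ω₀ = 1/√(LC) = 1/√(0.00419·3.4e-08) = 8.378e+04 rad/s.
Step 2 — f₀ = ω₀/(2π) = 1.333e+04 Hz.
Step 3 — Parallel Q: Q = R/(ω₀L) = 2200/(8.378e+04·0.00419) = 6.267.
Step 4 — Bandwidth: Δω = ω₀/Q = 1.337e+04 rad/s; BW = Δω/(2π) = 2128 Hz.

(a) f₀ = 1.333e+04 Hz  (b) Q = 6.267  (c) BW = 2128 Hz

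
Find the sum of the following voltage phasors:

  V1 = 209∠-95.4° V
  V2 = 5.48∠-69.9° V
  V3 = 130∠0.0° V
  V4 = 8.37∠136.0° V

Step 1 — Convert each phasor to rectangular form:
  V1 = 209·(cos(-95.4°) + j·sin(-95.4°)) = -19.67 - j208.1 V
  V2 = 5.48·(cos(-69.9°) + j·sin(-69.9°)) = 1.883 - j5.146 V
  V3 = 130·(cos(0.0°) + j·sin(0.0°)) = 130 V
  V4 = 8.37·(cos(136.0°) + j·sin(136.0°)) = -6.021 + j5.814 V
Step 2 — Sum components: V_total = 106.2 - j207.4 V.
Step 3 — Convert to polar: |V_total| = 233 V, ∠V_total = -62.9°.

V_total = 233∠-62.9° V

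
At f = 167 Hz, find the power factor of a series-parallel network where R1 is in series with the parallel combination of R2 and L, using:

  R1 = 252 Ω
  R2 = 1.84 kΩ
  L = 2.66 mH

Step 1 — Angular frequency: ω = 2π·f = 2π·167 = 1049 rad/s.
Step 2 — Component impedances:
  R1: Z = R = 252 Ω
  R2: Z = R = 1840 Ω
  L: Z = jωL = j·1049·0.00266 = 0 + j2.791 Ω
Step 3 — Parallel branch: R2 || L = 1/(1/R2 + 1/L) = 0.004234 + j2.791 Ω.
Step 4 — Series with R1: Z_total = R1 + (R2 || L) = 252 + j2.791 Ω = 252∠0.6° Ω.
Step 5 — Power factor: PF = cos(φ) = Re(Z)/|Z| = 252/252.02 = 0.9999.
Step 6 — Type: Im(Z) = 2.791 ⇒ lagging (phase φ = 0.6°).

PF = 0.9999 (lagging, φ = 0.6°)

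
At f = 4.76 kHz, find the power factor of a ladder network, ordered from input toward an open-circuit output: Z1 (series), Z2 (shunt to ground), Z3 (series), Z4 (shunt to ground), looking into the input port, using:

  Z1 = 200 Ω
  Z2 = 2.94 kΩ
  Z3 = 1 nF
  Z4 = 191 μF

Step 1 — Angular frequency: ω = 2π·f = 2π·4760 = 2.991e+04 rad/s.
Step 2 — Component impedances:
  Z1: Z = R = 200 Ω
  Z2: Z = R = 2940 Ω
  Z3: Z = 1/(jωC) = -j/(ω·C) = 0 - j3.344e+04 Ω
  Z4: Z = 1/(jωC) = -j/(ω·C) = 0 - j0.1751 Ω
Step 3 — Ladder network (open output): work backward from the far end, alternating series and parallel combinations. Z_in = 3117 - j256.5 Ω = 3128∠-4.7° Ω.
Step 4 — Power factor: PF = cos(φ) = Re(Z)/|Z| = 3117.4/3128 = 0.9966.
Step 5 — Type: Im(Z) = -256.5 ⇒ leading (phase φ = -4.7°).

PF = 0.9966 (leading, φ = -4.7°)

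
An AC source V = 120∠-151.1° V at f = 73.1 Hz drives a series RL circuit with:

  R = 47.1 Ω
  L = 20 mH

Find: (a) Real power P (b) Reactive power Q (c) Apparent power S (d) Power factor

Step 1 — Angular frequency: ω = 2π·f = 2π·73.1 = 459.3 rad/s.
Step 2 — Component impedances:
  R: Z = R = 47.1 Ω
  L: Z = jωL = j·459.3·0.02 = 0 + j9.186 Ω
Step 3 — Series combination: Z_total = R + L = 47.1 + j9.186 Ω = 47.99∠11.0° Ω.
Step 4 — Source phasor: V = 120∠-151.1° V = -105.1 - j57.99 V.
Step 5 — Current: I = V / Z = -2.38 - j0.7671 A = 2.501∠-162.1° A.
Step 6 — Complex power: S = V·I* = 294.5 + j57.44 VA.
Step 7 — Real power: P = Re(S) = 294.5 W.
Step 8 — Reactive power: Q = Im(S) = 57.44 VAR.
Step 9 — Apparent power: |S| = 300.1 VA.
Step 10 — Power factor: PF = P/|S| = 0.9815 (lagging).

(a) P = 294.5 W  (b) Q = 57.44 VAR  (c) S = 300.1 VA  (d) PF = 0.9815 (lagging)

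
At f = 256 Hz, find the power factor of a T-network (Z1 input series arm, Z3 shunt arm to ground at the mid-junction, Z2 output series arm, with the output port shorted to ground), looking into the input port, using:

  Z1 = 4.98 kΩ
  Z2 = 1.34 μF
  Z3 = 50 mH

Step 1 — Angular frequency: ω = 2π·f = 2π·256 = 1608 rad/s.
Step 2 — Component impedances:
  Z1: Z = R = 4980 Ω
  Z2: Z = 1/(jωC) = -j/(ω·C) = 0 - j464 Ω
  Z3: Z = jωL = j·1608·0.05 = 0 + j80.42 Ω
Step 3 — With the output port shorted to ground, the output series arm Z2 runs from the junction to ground; the shunt arm Z3 also runs from the junction to ground. They appear in parallel: Z3 || Z2 = 0 + j97.29 Ω.
Step 4 — Series with input arm Z1: Z_in = Z1 + (Z3 || Z2) = 4980 + j97.29 Ω = 4981∠1.1° Ω.
Step 5 — Power factor: PF = cos(φ) = Re(Z)/|Z| = 4980/4981 = 0.9998.
Step 6 — Type: Im(Z) = 97.29 ⇒ lagging (phase φ = 1.1°).

PF = 0.9998 (lagging, φ = 1.1°)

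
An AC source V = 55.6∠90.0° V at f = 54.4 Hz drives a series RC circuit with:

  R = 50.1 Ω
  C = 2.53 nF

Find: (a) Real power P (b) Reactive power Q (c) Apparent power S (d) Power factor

Step 1 — Angular frequency: ω = 2π·f = 2π·54.4 = 341.8 rad/s.
Step 2 — Component impedances:
  R: Z = R = 50.1 Ω
  C: Z = 1/(jωC) = -j/(ω·C) = 0 - j1.156e+06 Ω
Step 3 — Series combination: Z_total = R + C = 50.1 - j1.156e+06 Ω = 1.156e+06∠-90.0° Ω.
Step 4 — Source phasor: V = 55.6∠90.0° V = 0 + j55.6 V.
Step 5 — Current: I = V / Z = -4.808e-05 + j2.083e-09 A = 4.808e-05∠180.0° A.
Step 6 — Complex power: S = V·I* = 1.158e-07 - j0.002673 VA.
Step 7 — Real power: P = Re(S) = 1.158e-07 W.
Step 8 — Reactive power: Q = Im(S) = -0.002673 VAR.
Step 9 — Apparent power: |S| = 0.002673 VA.
Step 10 — Power factor: PF = P/|S| = 4.332e-05 (leading).

(a) P = 1.158e-07 W  (b) Q = -0.002673 VAR  (c) S = 0.002673 VA  (d) PF = 4.332e-05 (leading)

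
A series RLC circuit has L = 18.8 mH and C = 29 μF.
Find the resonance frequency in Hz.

Step 1 — Resonance condition Im(Z)=0 gives ω₀ = 1/√(LC).
Step 2 — ω₀ = 1/√(0.0188·2.9e-05) = 1354 rad/s.
Step 3 — f₀ = ω₀/(2π) = 215.5 Hz.

f₀ = 215.5 Hz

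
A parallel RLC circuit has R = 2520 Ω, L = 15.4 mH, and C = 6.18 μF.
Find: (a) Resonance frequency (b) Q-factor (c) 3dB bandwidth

Step 1 — Resonance: ω₀ = 1/√(LC) = 1/√(0.0154·6.18e-06) = 3241 rad/s.
Step 2 — f₀ = ω₀/(2π) = 515.9 Hz.
Step 3 — Parallel Q: Q = R/(ω₀L) = 2520/(3241·0.0154) = 50.48.
Step 4 — Bandwidth: Δω = ω₀/Q = 64.21 rad/s; BW = Δω/(2π) = 10.22 Hz.

(a) f₀ = 515.9 Hz  (b) Q = 50.48  (c) BW = 10.22 Hz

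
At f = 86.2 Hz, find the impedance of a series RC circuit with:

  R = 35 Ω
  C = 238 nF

Step 1 — Angular frequency: ω = 2π·f = 2π·86.2 = 541.6 rad/s.
Step 2 — Component impedances:
  R: Z = R = 35 Ω
  C: Z = 1/(jωC) = -j/(ω·C) = 0 - j7758 Ω
Step 3 — Series combination: Z_total = R + C = 35 - j7758 Ω = 7758∠-89.7° Ω.

Z = 35 - j7758 Ω = 7758∠-89.7° Ω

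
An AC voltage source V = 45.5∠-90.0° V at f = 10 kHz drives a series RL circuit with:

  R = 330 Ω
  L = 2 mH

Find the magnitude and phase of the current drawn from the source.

Step 1 — Angular frequency: ω = 2π·f = 2π·1e+04 = 6.283e+04 rad/s.
Step 2 — Component impedances:
  R: Z = R = 330 Ω
  L: Z = jωL = j·6.283e+04·0.002 = 0 + j125.7 Ω
Step 3 — Series combination: Z_total = R + L = 330 + j125.7 Ω = 353.1∠20.8° Ω.
Step 4 — Source phasor: V = 45.5∠-90.0° V = 0 - j45.5 V.
Step 5 — Ohm's law: I = V / Z_total = (0 - j45.5) / (330 + j125.7) = -0.04585 - j0.1204 A.
Step 6 — Convert to polar: |I| = 0.1289 A, ∠I = -110.8°.

I = 0.1289∠-110.8° A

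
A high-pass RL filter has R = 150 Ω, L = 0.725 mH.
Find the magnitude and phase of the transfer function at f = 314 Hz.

Step 1 — Angular frequency: ω = 2π·314 = 1973 rad/s.
Step 2 — Transfer function: H(jω) = jωL/(R + jωL).
Step 3 — Numerator jωL = j·1.43; denominator R + jωL = 150 + j1.43.
Step 4 — H = 9.092e-05 + j0.009535.
Step 5 — Magnitude: |H| = 0.009535 (-40.4 dB); phase: φ = 89.5°.

|H| = 0.009535 (-40.4 dB), φ = 89.5°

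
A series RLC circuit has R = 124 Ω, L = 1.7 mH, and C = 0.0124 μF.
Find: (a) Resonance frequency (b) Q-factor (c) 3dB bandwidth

Step 1 — Resonance condition Im(Z)=0 gives ω₀ = 1/√(LC).
Step 2 — ω₀ = 1/√(0.0017·1.24e-08) = 2.178e+05 rad/s.
Step 3 — f₀ = ω₀/(2π) = 3.466e+04 Hz.
Step 4 — Series Q: Q = ω₀L/R = 2.178e+05·0.0017/124 = 2.986.
Step 5 — 3dB bandwidth: Δω = ω₀/Q = 7.294e+04 rad/s; BW = Δω/(2π) = 1.161e+04 Hz.

(a) f₀ = 3.466e+04 Hz  (b) Q = 2.986  (c) BW = 1.161e+04 Hz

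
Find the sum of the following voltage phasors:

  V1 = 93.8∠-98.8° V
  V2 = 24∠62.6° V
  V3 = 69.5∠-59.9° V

Step 1 — Convert each phasor to rectangular form:
  V1 = 93.8·(cos(-98.8°) + j·sin(-98.8°)) = -14.35 - j92.7 V
  V2 = 24·(cos(62.6°) + j·sin(62.6°)) = 11.04 + j21.31 V
  V3 = 69.5·(cos(-59.9°) + j·sin(-59.9°)) = 34.85 - j60.13 V
Step 2 — Sum components: V_total = 31.55 - j131.5 V.
Step 3 — Convert to polar: |V_total| = 135.2 V, ∠V_total = -76.5°.

V_total = 135.2∠-76.5° V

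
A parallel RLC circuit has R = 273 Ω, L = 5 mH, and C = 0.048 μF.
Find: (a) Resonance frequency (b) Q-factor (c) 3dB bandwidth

Step 1 — Resonance: ω₀ = 1/√(LC) = 1/√(0.005·4.8e-08) = 6.455e+04 rad/s.
Step 2 — f₀ = ω₀/(2π) = 1.027e+04 Hz.
Step 3 — Parallel Q: Q = R/(ω₀L) = 273/(6.455e+04·0.005) = 0.8459.
Step 4 — Bandwidth: Δω = ω₀/Q = 7.631e+04 rad/s; BW = Δω/(2π) = 1.215e+04 Hz.

(a) f₀ = 1.027e+04 Hz  (b) Q = 0.8459  (c) BW = 1.215e+04 Hz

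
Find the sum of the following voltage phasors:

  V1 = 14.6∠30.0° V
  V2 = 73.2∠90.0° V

Step 1 — Convert each phasor to rectangular form:
  V1 = 14.6·(cos(30.0°) + j·sin(30.0°)) = 12.64 + j7.3 V
  V2 = 73.2·(cos(90.0°) + j·sin(90.0°)) = 0 + j73.2 V
Step 2 — Sum components: V_total = 12.64 + j80.5 V.
Step 3 — Convert to polar: |V_total| = 81.49 V, ∠V_total = 81.1°.

V_total = 81.49∠81.1° V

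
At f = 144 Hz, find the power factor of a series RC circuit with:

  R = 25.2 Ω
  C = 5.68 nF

Step 1 — Angular frequency: ω = 2π·f = 2π·144 = 904.8 rad/s.
Step 2 — Component impedances:
  R: Z = R = 25.2 Ω
  C: Z = 1/(jωC) = -j/(ω·C) = 0 - j1.946e+05 Ω
Step 3 — Series combination: Z_total = R + C = 25.2 - j1.946e+05 Ω = 1.946e+05∠-90.0° Ω.
Step 4 — Power factor: PF = cos(φ) = Re(Z)/|Z| = 25.2/1.946e+05 = 0.0001295.
Step 5 — Type: Im(Z) = -1.946e+05 ⇒ leading (phase φ = -90.0°).

PF = 0.0001295 (leading, φ = -90.0°)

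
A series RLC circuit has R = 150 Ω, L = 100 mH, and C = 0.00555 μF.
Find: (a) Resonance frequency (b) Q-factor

Step 1 — Resonance condition Im(Z)=0 gives ω₀ = 1/√(LC).
Step 2 — ω₀ = 1/√(0.1·5.55e-09) = 4.245e+04 rad/s.
Step 3 — f₀ = ω₀/(2π) = 6756 Hz.
Step 4 — Series Q: Q = ω₀L/R = 4.245e+04·0.1/150 = 28.3.

(a) f₀ = 6756 Hz  (b) Q = 28.3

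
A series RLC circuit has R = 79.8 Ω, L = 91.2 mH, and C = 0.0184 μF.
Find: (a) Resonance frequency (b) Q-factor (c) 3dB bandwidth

Step 1 — Resonance condition Im(Z)=0 gives ω₀ = 1/√(LC).
Step 2 — ω₀ = 1/√(0.0912·1.84e-08) = 2.441e+04 rad/s.
Step 3 — f₀ = ω₀/(2π) = 3885 Hz.
Step 4 — Series Q: Q = ω₀L/R = 2.441e+04·0.0912/79.8 = 27.9.
Step 5 — 3dB bandwidth: Δω = ω₀/Q = 875 rad/s; BW = Δω/(2π) = 139.3 Hz.

(a) f₀ = 3885 Hz  (b) Q = 27.9  (c) BW = 139.3 Hz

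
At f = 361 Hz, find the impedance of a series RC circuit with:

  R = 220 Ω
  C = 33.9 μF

Step 1 — Angular frequency: ω = 2π·f = 2π·361 = 2268 rad/s.
Step 2 — Component impedances:
  R: Z = R = 220 Ω
  C: Z = 1/(jωC) = -j/(ω·C) = 0 - j13.01 Ω
Step 3 — Series combination: Z_total = R + C = 220 - j13.01 Ω = 220.4∠-3.4° Ω.

Z = 220 - j13.01 Ω = 220.4∠-3.4° Ω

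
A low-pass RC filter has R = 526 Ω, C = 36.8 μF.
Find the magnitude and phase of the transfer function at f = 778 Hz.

Step 1 — Angular frequency: ω = 2π·778 = 4888 rad/s.
Step 2 — Transfer function: H(jω) = 1/(1 + jωRC).
Step 3 — Denominator: 1 + jωRC = 1 + j·4888·526·3.68e-05 = 1 + j94.62.
Step 4 — H = 0.0001117 - j0.01057.
Step 5 — Magnitude: |H| = 0.01057 (-39.5 dB); phase: φ = -89.4°.

|H| = 0.01057 (-39.5 dB), φ = -89.4°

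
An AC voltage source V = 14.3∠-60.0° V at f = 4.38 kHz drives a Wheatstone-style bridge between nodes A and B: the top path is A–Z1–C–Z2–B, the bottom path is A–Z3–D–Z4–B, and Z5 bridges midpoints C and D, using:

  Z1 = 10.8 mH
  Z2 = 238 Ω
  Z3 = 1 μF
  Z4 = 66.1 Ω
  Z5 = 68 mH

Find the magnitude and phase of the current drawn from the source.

Step 1 — Angular frequency: ω = 2π·f = 2π·4380 = 2.752e+04 rad/s.
Step 2 — Component impedances:
  Z1: Z = jωL = j·2.752e+04·0.0108 = 0 + j297.2 Ω
  Z2: Z = R = 238 Ω
  Z3: Z = 1/(jωC) = -j/(ω·C) = 0 - j36.34 Ω
  Z4: Z = R = 66.1 Ω
  Z5: Z = jωL = j·2.752e+04·0.068 = 0 + j1871 Ω
Step 3 — Bridge requires nodal analysis (the Z5 bridge couples midpoints C and D, so the two paths cannot be reduced to a simple series/parallel combination). Setting node B to ground and injecting 1 A at node A, the 3-node admittance system at A, C, D solves to V_A = Z_AB = 65.73 - j22.81 Ω = 69.57∠-19.1° Ω.
Step 4 — Source phasor: V = 14.3∠-60.0° V = 7.15 - j12.38 V.
Step 5 — Ohm's law: I = V / Z_total = (7.15 - j12.38) / (65.73 - j22.81) = 0.1555 - j0.1345 A.
Step 6 — Convert to polar: |I| = 0.2055 A, ∠I = -40.9°.

I = 0.2055∠-40.9° A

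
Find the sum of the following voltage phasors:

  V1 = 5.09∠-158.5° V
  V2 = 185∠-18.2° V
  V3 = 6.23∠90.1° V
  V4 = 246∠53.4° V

Step 1 — Convert each phasor to rectangular form:
  V1 = 5.09·(cos(-158.5°) + j·sin(-158.5°)) = -4.736 - j1.865 V
  V2 = 185·(cos(-18.2°) + j·sin(-18.2°)) = 175.7 - j57.78 V
  V3 = 6.23·(cos(90.1°) + j·sin(90.1°)) = -0.01087 + j6.23 V
  V4 = 246·(cos(53.4°) + j·sin(53.4°)) = 146.7 + j197.5 V
Step 2 — Sum components: V_total = 317.7 + j144.1 V.
Step 3 — Convert to polar: |V_total| = 348.8 V, ∠V_total = 24.4°.

V_total = 348.8∠24.4° V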